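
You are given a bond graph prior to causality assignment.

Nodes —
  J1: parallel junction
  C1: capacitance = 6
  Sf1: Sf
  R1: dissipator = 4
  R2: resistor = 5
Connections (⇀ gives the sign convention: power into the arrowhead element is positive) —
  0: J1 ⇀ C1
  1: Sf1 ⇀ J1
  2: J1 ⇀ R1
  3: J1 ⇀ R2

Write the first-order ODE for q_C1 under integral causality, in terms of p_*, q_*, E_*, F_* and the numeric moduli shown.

#1 |Sf1  (Sf1 fixes flow; stroke at Sf1)
#0 |J1  (prefer integral on C1)
#2 |R1  (0-jn J1 has e-setter on 0)
#3 |R2  (J1 effort already set via bond 0)

dq_C1/dt = F_Sf1 - 3*q_C1/40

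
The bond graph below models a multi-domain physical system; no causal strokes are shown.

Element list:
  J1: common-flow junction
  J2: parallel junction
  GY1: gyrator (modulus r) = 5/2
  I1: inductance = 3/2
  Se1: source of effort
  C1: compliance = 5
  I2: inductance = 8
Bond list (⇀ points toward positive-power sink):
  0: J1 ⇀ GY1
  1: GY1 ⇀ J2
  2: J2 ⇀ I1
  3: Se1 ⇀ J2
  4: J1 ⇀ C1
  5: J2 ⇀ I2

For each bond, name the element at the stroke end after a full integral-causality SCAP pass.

β3 →J2  (Se1 fixes effort; stroke away)
β1 →GY1  (J2 effort already set via bond 3)
β2 →I1  (common-e at J2 fixed by 3)
β5 →I2  (common-e at J2 fixed by 3)
β0 →GY1  (GY1: gyrator matches bond 1)
β4 →J1  (1-jn J1 has f-setter on 0)

β0 stroke at GY1
β1 stroke at GY1
β2 stroke at I1
β3 stroke at J2
β4 stroke at J1
β5 stroke at I2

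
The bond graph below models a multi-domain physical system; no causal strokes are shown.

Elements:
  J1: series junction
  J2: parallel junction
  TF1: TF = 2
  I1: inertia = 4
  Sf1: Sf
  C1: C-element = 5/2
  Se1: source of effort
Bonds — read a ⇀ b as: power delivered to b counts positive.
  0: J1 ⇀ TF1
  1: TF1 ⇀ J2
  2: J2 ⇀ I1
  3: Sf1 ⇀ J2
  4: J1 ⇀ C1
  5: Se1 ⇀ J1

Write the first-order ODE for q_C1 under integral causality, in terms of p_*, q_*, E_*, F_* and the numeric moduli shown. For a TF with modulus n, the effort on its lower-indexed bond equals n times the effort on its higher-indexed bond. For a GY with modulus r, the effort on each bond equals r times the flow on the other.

dq_C1/dt = -F_Sf1/2 + p_I1/8

#3 stroke→Sf1  (source Sf1 imposes f)
#5 stroke→J1  (Se1 fixes effort; stroke away)
#2 stroke→I1  (I1: I, integral causality)
#1 stroke→J2  (J2: last free bond brings effort in)
#0 stroke→TF1  (TF TF1: opposite of bond 1)
#4 stroke→J1  (J1 flow already set via bond 0)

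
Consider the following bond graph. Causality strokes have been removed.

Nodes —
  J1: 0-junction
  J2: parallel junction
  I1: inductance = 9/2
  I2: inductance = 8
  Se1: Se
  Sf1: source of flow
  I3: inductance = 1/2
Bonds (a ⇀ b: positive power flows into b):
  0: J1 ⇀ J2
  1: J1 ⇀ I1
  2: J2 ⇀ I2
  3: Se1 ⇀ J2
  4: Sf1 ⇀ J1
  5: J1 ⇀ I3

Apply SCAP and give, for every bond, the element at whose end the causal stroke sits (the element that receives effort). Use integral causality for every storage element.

bond 0 stroke→J1
bond 1 stroke→I1
bond 2 stroke→I2
bond 3 stroke→J2
bond 4 stroke→Sf1
bond 5 stroke→I3

#3 stroke→J2  (Se1 (Se) sets effort on bond)
#4 stroke→Sf1  (Sf1 (Sf) sets flow on bond)
#0 stroke→J1  (J2 effort already set via bond 3)
#2 stroke→I2  (common-e at J2 fixed by 3)
#1 stroke→I1  (0-jn J1 has e-setter on 0)
#5 stroke→I3  (0-jn J1 has e-setter on 0)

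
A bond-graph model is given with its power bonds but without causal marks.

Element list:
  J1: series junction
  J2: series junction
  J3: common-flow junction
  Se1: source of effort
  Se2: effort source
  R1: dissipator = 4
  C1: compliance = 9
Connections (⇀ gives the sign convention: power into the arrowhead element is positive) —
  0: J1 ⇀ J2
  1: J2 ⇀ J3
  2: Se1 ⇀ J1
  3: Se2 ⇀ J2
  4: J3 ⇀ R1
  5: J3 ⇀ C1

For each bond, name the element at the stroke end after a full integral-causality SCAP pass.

b2 stroke→J1  (Se1: effort source, stroke at far end)
b3 stroke→J2  (Se2 (Se) sets effort on bond)
b0 stroke→J2  (only one flow-in slot at J1)
b1 stroke→J3  (closing 1-jn rule on J2)
b5 stroke→J3  (C1 outputs effort q/C1)
b4 stroke→R1  (J3: last free bond brings flow in)

#0 |J2
#1 |J3
#2 |J1
#3 |J2
#4 |R1
#5 |J3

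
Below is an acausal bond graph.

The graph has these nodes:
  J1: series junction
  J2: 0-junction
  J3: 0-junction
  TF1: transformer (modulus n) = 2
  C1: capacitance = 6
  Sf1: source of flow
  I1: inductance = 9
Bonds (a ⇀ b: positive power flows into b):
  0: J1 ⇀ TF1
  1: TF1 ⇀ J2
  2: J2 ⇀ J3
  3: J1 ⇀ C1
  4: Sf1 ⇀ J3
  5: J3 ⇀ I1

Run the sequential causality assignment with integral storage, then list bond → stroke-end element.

#0 stroke at TF1
#1 stroke at J2
#2 stroke at J3
#3 stroke at J1
#4 stroke at Sf1
#5 stroke at I1

bond 4 |Sf1  (Sf1 (Sf) sets flow on bond)
bond 3 |J1  (C1 integral (e out))
bond 0 |TF1  (closing 1-jn rule on J1)
bond 1 |J2  (TF1: transformer flips bond 0)
bond 2 |J3  (J2 effort already set via bond 1)
bond 5 |I1  (J3: bond 2 brought effort, rest push out)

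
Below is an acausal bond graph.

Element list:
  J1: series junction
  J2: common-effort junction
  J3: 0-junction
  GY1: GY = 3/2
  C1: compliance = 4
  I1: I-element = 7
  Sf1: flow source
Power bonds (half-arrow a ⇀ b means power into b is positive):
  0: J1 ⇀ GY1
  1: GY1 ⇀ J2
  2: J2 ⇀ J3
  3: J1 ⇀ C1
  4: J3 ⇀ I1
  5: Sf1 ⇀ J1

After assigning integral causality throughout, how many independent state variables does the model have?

β5 stroke at Sf1  (source Sf1 imposes f)
β0 stroke at J1  (common-f at J1 fixed by 5)
β3 stroke at J1  (J1 flow already set via bond 5)
β1 stroke at J2  (through GY1, causality inverts; strokes same side of GY1)
β2 stroke at J3  (0-jn J2 has e-setter on 1)
β4 stroke at I1  (J3 effort already set via bond 2)

2  (C1, I1 all integral)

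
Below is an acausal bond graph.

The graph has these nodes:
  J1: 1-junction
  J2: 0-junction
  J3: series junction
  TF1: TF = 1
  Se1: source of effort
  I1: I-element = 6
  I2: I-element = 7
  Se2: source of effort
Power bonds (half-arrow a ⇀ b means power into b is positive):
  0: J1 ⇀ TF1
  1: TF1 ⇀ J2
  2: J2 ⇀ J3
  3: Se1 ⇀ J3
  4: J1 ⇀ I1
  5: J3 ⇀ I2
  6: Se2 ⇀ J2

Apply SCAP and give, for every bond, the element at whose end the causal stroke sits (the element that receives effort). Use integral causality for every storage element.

β3 stroke→J3  (Se1 fixes effort; stroke away)
β6 stroke→J2  (Se2 fixes effort; stroke away)
β1 stroke→TF1  (J2 effort already set via bond 6)
β2 stroke→J3  (common-e at J2 fixed by 6)
β5 stroke→I2  (only one flow-in slot at J3)
β0 stroke→J1  (TF TF1: opposite of bond 1)
β4 stroke→I1  (J1: last free bond brings flow in)

b0 →J1
b1 →TF1
b2 →J3
b3 →J3
b4 →I1
b5 →I2
b6 →J2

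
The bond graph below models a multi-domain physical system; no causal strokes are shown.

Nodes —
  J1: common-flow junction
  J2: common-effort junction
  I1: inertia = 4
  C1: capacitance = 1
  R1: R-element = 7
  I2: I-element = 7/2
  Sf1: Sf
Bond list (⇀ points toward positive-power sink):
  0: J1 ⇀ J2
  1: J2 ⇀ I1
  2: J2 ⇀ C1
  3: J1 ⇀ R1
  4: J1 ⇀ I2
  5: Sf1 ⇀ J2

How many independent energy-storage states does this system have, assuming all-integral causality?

β5 stroke→Sf1  (Sf1 fixes flow; stroke at Sf1)
β1 stroke→I1  (I1 integral (f out))
β2 stroke→J2  (C1: C, integral causality)
β0 stroke→J1  (J2 effort already set via bond 2)
β4 stroke→I2  (I2 outputs flow p/I2)
β3 stroke→J1  (J1: bond 4 brought flow, rest push out)

3  (C1, I1, I2 all integral)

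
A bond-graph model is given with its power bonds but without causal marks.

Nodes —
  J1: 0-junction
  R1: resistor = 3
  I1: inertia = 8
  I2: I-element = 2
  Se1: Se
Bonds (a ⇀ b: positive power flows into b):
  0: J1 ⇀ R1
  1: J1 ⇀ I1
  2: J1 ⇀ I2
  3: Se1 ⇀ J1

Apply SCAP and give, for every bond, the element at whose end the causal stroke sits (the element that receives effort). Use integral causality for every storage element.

β3 →J1  (Se1: effort source, stroke at far end)
β0 →R1  (common-e at J1 fixed by 3)
β1 →I1  (J1 effort already set via bond 3)
β2 →I2  (J1: bond 3 brought effort, rest push out)

β0 →R1
β1 →I1
β2 →I2
β3 →J1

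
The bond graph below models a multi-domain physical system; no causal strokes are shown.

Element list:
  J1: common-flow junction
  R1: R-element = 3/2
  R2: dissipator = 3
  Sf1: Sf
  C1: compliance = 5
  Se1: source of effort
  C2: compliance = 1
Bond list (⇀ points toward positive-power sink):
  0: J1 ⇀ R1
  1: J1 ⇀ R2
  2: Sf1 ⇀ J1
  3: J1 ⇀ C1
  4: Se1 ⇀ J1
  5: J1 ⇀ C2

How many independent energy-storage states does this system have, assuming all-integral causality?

bond 2 stroke→Sf1  (Sf1 (Sf) sets flow on bond)
bond 4 stroke→J1  (Se1 (Se) sets effort on bond)
bond 0 stroke→J1  (1-jn J1 has f-setter on 2)
bond 1 stroke→J1  (1-jn J1 has f-setter on 2)
bond 3 stroke→J1  (J1: bond 2 brought flow, rest push out)
bond 5 stroke→J1  (1-jn J1 has f-setter on 2)

2  (C1, C2 all integral)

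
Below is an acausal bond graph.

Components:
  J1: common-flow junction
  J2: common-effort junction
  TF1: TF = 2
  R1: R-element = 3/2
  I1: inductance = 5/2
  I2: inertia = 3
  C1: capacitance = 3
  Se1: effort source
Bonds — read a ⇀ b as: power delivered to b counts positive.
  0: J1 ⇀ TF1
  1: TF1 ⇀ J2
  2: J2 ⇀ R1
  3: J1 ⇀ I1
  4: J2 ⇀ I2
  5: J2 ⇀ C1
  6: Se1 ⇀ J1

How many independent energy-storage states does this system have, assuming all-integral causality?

b6 stroke→J1  (Se1 fixes effort; stroke away)
b3 stroke→I1  (prefer integral on I1)
b0 stroke→J1  (J1 flow already set via bond 3)
b1 stroke→TF1  (through TF1, causality passes straight; one stroke at TF1)
b4 stroke→I2  (I2 outputs flow p/I2)
b5 stroke→J2  (prefer integral on C1)
b2 stroke→R1  (J2: bond 5 brought effort, rest push out)

3  (C1, I1, I2 all integral)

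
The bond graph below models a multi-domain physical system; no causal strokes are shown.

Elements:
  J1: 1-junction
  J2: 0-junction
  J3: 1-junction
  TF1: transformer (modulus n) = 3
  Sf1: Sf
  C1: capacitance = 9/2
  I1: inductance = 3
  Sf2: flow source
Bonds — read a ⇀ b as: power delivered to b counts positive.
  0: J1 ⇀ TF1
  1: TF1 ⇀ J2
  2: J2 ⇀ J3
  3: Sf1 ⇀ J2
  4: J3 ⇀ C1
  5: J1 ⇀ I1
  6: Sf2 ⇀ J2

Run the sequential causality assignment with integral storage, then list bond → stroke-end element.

β0 stroke at J1
β1 stroke at TF1
β2 stroke at J2
β3 stroke at Sf1
β4 stroke at J3
β5 stroke at I1
β6 stroke at Sf2

β3 →Sf1  (Sf1 fixes flow; stroke at Sf1)
β6 →Sf2  (Sf2: flow source, stroke at near end)
β4 →J3  (C1 outputs effort q/C1)
β2 →J2  (only one flow-in slot at J3)
β1 →TF1  (0-jn J2 has e-setter on 2)
β0 →J1  (TF1 one-in-one-out from 1)
β5 →I1  (J1 needs exactly one f-in)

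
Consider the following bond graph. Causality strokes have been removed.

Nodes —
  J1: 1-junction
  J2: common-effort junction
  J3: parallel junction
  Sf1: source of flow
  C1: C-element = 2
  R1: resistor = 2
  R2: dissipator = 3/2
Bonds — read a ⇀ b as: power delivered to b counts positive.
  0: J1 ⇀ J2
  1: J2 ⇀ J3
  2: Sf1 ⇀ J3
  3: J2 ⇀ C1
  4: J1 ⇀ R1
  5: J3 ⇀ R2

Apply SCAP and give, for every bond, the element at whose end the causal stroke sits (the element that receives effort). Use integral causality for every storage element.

#2 →Sf1  (Sf1: flow source, stroke at near end)
#3 →J2  (C1: C, integral causality)
#0 →J1  (0-jn J2 has e-setter on 3)
#1 →J3  (0-jn J2 has e-setter on 3)
#5 →R2  (J3: bond 1 brought effort, rest push out)
#4 →R1  (J1: last free bond brings flow in)

b0 stroke at J1
b1 stroke at J3
b2 stroke at Sf1
b3 stroke at J2
b4 stroke at R1
b5 stroke at R2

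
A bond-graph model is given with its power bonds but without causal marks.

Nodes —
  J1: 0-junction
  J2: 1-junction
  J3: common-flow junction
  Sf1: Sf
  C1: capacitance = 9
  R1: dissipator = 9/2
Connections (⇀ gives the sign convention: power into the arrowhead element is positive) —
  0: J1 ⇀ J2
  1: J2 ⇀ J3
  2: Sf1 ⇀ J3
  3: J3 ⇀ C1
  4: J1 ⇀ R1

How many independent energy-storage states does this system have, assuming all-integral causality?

#2 stroke→Sf1  (Sf1: flow source, stroke at near end)
#1 stroke→J3  (J3 flow already set via bond 2)
#3 stroke→J3  (J3 flow already set via bond 2)
#0 stroke→J2  (common-f at J2 fixed by 1)
#4 stroke→J1  (only one effort-in slot at J1)

1  (C1 all integral)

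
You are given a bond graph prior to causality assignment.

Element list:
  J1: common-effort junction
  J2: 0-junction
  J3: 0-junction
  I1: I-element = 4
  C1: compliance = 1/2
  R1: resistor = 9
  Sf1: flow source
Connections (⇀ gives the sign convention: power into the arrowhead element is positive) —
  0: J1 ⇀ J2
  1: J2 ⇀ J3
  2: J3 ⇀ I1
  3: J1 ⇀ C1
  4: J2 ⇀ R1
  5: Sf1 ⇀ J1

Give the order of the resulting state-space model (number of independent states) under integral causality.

2  (C1, I1 all integral)

b5 →Sf1  (Sf1 fixes flow; stroke at Sf1)
b2 →I1  (I1 integral (f out))
b1 →J3  (only one effort-in slot at J3)
b3 →J1  (C1 outputs effort q/C1)
b0 →J2  (0-jn J1 has e-setter on 3)
b4 →R1  (J2: bond 0 brought effort, rest push out)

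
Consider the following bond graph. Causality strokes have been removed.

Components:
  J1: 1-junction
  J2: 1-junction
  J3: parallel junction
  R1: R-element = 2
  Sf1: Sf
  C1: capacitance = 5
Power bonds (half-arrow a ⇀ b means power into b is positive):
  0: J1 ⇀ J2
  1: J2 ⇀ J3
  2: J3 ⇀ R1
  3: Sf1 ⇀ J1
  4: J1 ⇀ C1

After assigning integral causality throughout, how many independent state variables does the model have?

b3 stroke at Sf1  (Sf1 (Sf) sets flow on bond)
b0 stroke at J1  (common-f at J1 fixed by 3)
b4 stroke at J1  (common-f at J1 fixed by 3)
b1 stroke at J2  (J2 flow already set via bond 0)
b2 stroke at J3  (J3: last free bond brings effort in)

1  (C1 all integral)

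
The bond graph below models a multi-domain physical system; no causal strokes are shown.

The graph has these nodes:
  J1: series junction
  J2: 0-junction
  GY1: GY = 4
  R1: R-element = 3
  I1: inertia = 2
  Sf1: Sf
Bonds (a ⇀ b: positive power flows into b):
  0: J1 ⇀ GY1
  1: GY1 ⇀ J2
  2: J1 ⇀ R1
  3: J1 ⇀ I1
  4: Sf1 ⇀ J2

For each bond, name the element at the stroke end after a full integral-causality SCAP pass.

bond 0 stroke at J1
bond 1 stroke at J2
bond 2 stroke at J1
bond 3 stroke at I1
bond 4 stroke at Sf1

#4 stroke→Sf1  (Sf1 fixes flow; stroke at Sf1)
#1 stroke→J2  (J2 needs exactly one e-in)
#0 stroke→J1  (GY GY1: same side as bond 1)
#3 stroke→I1  (prefer integral on I1)
#2 stroke→J1  (J1: bond 3 brought flow, rest push out)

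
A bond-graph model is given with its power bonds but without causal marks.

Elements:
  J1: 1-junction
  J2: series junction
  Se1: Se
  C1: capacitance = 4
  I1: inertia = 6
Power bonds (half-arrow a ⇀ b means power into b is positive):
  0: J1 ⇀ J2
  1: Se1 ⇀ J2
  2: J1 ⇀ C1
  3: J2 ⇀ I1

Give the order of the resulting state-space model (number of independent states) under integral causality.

β1 stroke at J2  (Se1 fixes effort; stroke away)
β2 stroke at J1  (C1 integral (e out))
β0 stroke at J2  (only one flow-in slot at J1)
β3 stroke at I1  (J2: last free bond brings flow in)

2  (C1, I1 all integral)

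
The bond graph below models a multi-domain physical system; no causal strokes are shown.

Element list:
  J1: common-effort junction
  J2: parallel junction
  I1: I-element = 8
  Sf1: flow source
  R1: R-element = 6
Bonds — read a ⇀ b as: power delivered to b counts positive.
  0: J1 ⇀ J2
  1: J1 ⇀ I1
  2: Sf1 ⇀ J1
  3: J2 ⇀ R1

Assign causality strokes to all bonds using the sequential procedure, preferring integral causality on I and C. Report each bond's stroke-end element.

bond 2 stroke→Sf1  (source Sf1 imposes f)
bond 1 stroke→I1  (prefer integral on I1)
bond 0 stroke→J1  (J1 needs exactly one e-in)
bond 3 stroke→J2  (J2 needs exactly one e-in)

β0 |J1
β1 |I1
β2 |Sf1
β3 |J2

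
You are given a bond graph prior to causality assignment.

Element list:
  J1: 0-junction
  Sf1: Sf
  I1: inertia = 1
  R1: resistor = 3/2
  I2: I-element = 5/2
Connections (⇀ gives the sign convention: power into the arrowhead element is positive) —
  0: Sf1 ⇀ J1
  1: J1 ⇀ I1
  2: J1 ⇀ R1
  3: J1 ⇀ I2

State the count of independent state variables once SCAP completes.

2  (I1, I2 all integral)

bond 0 stroke at Sf1  (Sf1: flow source, stroke at near end)
bond 1 stroke at I1  (I1: I, integral causality)
bond 3 stroke at I2  (I2: I, integral causality)
bond 2 stroke at J1  (J1: last free bond brings effort in)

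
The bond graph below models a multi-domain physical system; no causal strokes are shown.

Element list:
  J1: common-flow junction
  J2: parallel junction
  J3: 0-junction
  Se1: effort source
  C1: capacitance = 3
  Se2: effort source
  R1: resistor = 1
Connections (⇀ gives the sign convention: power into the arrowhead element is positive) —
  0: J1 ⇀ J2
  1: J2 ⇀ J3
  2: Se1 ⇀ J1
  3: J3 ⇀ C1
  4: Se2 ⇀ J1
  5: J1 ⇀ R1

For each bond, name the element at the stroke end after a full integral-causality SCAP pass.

b0 →J1
b1 →J2
b2 →J1
b3 →J3
b4 →J1
b5 →R1

b2 |J1  (Se1: effort source, stroke at far end)
b4 |J1  (Se2 (Se) sets effort on bond)
b3 |J3  (C1 integral (e out))
b1 |J2  (0-jn J3 has e-setter on 3)
b0 |J1  (common-e at J2 fixed by 1)
b5 |R1  (closing 1-jn rule on J1)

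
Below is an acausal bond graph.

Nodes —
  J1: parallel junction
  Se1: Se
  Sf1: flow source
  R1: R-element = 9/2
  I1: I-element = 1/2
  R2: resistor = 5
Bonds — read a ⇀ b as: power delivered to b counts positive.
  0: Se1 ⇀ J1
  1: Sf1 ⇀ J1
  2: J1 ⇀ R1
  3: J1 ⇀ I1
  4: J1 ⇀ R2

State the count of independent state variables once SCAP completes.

b0 |J1  (Se1: effort source, stroke at far end)
b1 |Sf1  (Sf1: flow source, stroke at near end)
b2 |R1  (J1 effort already set via bond 0)
b3 |I1  (J1 effort already set via bond 0)
b4 |R2  (J1 effort already set via bond 0)

1  (I1 all integral)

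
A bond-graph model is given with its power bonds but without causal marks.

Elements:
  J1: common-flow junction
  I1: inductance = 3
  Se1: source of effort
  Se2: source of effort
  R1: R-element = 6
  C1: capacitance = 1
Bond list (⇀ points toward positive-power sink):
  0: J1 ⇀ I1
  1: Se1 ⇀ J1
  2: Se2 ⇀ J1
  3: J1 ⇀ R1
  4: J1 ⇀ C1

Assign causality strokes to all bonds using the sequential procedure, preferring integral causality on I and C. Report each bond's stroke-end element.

#0 stroke→I1
#1 stroke→J1
#2 stroke→J1
#3 stroke→J1
#4 stroke→J1

β1 →J1  (Se1 (Se) sets effort on bond)
β2 →J1  (Se2 fixes effort; stroke away)
β0 →I1  (I1: I, integral causality)
β3 →J1  (common-f at J1 fixed by 0)
β4 →J1  (1-jn J1 has f-setter on 0)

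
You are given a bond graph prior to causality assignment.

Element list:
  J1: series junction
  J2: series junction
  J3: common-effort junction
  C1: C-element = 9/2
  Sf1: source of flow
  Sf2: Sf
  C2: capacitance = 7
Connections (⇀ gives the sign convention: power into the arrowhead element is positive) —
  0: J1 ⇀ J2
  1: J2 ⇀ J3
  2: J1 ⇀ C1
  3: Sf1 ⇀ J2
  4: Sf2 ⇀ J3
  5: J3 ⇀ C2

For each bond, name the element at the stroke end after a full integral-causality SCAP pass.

β0 stroke→J2
β1 stroke→J2
β2 stroke→J1
β3 stroke→Sf1
β4 stroke→Sf2
β5 stroke→J3

b3 →Sf1  (Sf1 (Sf) sets flow on bond)
b4 →Sf2  (source Sf2 imposes f)
b0 →J2  (J2: bond 3 brought flow, rest push out)
b1 →J2  (J2 flow already set via bond 3)
b5 →J3  (closing 0-jn rule on J3)
b2 →J1  (common-f at J1 fixed by 0)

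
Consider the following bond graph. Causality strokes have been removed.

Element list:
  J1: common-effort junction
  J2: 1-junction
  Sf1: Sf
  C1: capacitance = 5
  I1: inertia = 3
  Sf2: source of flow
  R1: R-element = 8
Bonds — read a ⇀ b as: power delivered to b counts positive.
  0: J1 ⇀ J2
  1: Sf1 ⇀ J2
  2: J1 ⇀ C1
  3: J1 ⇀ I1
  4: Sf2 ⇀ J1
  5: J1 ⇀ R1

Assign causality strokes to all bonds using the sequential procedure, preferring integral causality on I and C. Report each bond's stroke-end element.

b0 stroke at J2
b1 stroke at Sf1
b2 stroke at J1
b3 stroke at I1
b4 stroke at Sf2
b5 stroke at R1

bond 1 stroke at Sf1  (Sf1 fixes flow; stroke at Sf1)
bond 4 stroke at Sf2  (Sf2 fixes flow; stroke at Sf2)
bond 0 stroke at J2  (J2 flow already set via bond 1)
bond 2 stroke at J1  (C1 integral (e out))
bond 3 stroke at I1  (J1 effort already set via bond 2)
bond 5 stroke at R1  (J1: bond 2 brought effort, rest push out)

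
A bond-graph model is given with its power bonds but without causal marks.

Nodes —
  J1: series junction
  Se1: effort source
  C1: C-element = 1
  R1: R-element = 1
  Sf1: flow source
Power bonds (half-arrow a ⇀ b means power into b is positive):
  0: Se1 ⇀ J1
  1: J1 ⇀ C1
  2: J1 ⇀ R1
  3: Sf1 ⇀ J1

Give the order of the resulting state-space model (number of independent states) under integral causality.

β0 stroke→J1  (source Se1 imposes e)
β3 stroke→Sf1  (source Sf1 imposes f)
β1 stroke→J1  (J1: bond 3 brought flow, rest push out)
β2 stroke→J1  (J1 flow already set via bond 3)

1  (C1 all integral)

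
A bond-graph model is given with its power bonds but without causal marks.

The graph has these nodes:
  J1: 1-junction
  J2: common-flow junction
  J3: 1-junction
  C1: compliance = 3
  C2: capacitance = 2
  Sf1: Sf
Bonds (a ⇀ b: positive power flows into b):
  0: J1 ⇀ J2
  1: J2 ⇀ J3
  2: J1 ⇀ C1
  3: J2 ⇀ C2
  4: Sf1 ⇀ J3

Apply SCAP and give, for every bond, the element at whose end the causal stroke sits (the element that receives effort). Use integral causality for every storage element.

β0 stroke at J2
β1 stroke at J3
β2 stroke at J1
β3 stroke at J2
β4 stroke at Sf1

#4 stroke→Sf1  (Sf1 (Sf) sets flow on bond)
#1 stroke→J3  (1-jn J3 has f-setter on 4)
#0 stroke→J2  (J2: bond 1 brought flow, rest push out)
#3 stroke→J2  (J2 flow already set via bond 1)
#2 stroke→J1  (1-jn J1 has f-setter on 0)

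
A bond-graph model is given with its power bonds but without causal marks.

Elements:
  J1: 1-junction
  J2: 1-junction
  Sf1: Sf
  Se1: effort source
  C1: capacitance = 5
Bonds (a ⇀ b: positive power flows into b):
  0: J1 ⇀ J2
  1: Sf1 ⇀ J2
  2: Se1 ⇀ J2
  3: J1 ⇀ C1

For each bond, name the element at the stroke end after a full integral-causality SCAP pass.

#0 →J2
#1 →Sf1
#2 →J2
#3 →J1

β1 →Sf1  (Sf1: flow source, stroke at near end)
β2 →J2  (source Se1 imposes e)
β0 →J2  (1-jn J2 has f-setter on 1)
β3 →J1  (1-jn J1 has f-setter on 0)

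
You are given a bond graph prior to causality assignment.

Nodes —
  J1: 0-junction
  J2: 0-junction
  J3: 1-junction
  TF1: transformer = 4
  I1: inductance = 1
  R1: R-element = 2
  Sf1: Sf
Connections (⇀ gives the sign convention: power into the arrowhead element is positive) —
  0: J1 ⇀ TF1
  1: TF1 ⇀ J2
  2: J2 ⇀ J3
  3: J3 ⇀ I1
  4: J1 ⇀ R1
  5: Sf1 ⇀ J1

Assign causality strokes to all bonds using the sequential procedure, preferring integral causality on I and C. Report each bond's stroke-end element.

b5 →Sf1  (source Sf1 imposes f)
b3 →I1  (I1: I, integral causality)
b2 →J3  (common-f at J3 fixed by 3)
b1 →J2  (closing 0-jn rule on J2)
b0 →TF1  (through TF1, causality passes straight; one stroke at TF1)
b4 →J1  (J1 needs exactly one e-in)

β0 →TF1
β1 →J2
β2 →J3
β3 →I1
β4 →J1
β5 →Sf1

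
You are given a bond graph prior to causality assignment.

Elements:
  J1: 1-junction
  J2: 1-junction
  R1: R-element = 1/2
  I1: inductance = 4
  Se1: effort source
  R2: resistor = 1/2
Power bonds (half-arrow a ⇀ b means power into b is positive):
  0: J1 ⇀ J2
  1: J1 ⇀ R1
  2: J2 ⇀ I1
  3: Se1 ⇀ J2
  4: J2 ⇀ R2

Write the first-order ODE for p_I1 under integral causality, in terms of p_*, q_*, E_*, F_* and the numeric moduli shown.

β3 stroke at J2  (Se1 (Se) sets effort on bond)
β2 stroke at I1  (I1 integral (f out))
β0 stroke at J2  (J2 flow already set via bond 2)
β4 stroke at J2  (J2 flow already set via bond 2)
β1 stroke at J1  (common-f at J1 fixed by 0)

dp_I1/dt = E_Se1 - p_I1/4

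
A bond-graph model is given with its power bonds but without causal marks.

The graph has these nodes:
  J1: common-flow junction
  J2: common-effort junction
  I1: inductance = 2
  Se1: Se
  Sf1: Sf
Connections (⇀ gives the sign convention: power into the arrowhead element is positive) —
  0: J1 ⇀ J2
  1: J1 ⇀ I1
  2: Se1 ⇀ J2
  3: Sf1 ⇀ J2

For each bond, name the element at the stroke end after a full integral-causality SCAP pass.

b0 stroke→J1
b1 stroke→I1
b2 stroke→J2
b3 stroke→Sf1

β2 →J2  (source Se1 imposes e)
β3 →Sf1  (Sf1 fixes flow; stroke at Sf1)
β0 →J1  (J2 effort already set via bond 2)
β1 →I1  (only one flow-in slot at J1)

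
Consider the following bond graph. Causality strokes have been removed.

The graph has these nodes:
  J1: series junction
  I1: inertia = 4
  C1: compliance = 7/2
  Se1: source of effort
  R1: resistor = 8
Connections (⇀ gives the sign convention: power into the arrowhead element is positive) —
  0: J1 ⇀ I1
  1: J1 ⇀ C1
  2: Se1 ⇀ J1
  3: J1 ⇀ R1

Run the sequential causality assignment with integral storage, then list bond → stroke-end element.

b0 stroke→I1
b1 stroke→J1
b2 stroke→J1
b3 stroke→J1

β2 stroke→J1  (Se1 (Se) sets effort on bond)
β0 stroke→I1  (I1 integral (f out))
β1 stroke→J1  (J1 flow already set via bond 0)
β3 stroke→J1  (J1: bond 0 brought flow, rest push out)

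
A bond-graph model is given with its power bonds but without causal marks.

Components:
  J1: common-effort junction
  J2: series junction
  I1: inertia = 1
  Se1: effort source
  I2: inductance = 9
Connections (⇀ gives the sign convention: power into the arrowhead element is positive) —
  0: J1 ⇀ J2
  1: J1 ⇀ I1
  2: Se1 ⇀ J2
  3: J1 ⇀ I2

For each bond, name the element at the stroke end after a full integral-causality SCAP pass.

#0 →J1
#1 →I1
#2 →J2
#3 →I2

bond 2 |J2  (Se1 (Se) sets effort on bond)
bond 0 |J1  (only one flow-in slot at J2)
bond 1 |I1  (J1: bond 0 brought effort, rest push out)
bond 3 |I2  (J1: bond 0 brought effort, rest push out)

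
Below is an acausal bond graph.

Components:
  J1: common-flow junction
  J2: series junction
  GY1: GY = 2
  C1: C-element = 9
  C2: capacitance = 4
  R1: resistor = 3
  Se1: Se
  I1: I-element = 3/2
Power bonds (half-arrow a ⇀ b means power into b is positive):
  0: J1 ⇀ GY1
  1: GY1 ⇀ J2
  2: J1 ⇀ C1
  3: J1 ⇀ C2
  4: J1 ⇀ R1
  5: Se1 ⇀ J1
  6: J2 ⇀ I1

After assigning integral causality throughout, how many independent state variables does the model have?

3  (C1, C2, I1 all integral)

b5 |J1  (Se1 fixes effort; stroke away)
b2 |J1  (C1 outputs effort q/C1)
b3 |J1  (C2 outputs effort q/C2)
b6 |I1  (prefer integral on I1)
b1 |J2  (1-jn J2 has f-setter on 6)
b0 |J1  (GY GY1: same side as bond 1)
b4 |R1  (J1 needs exactly one f-in)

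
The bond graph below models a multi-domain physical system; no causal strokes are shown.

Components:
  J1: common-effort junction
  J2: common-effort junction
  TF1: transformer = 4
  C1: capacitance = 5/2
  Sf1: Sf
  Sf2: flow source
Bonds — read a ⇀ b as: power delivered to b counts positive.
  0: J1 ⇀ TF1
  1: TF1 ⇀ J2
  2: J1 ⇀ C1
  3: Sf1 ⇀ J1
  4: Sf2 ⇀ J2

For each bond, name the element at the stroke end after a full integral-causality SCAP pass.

b0 |TF1
b1 |J2
b2 |J1
b3 |Sf1
b4 |Sf2

bond 3 |Sf1  (Sf1: flow source, stroke at near end)
bond 4 |Sf2  (Sf2: flow source, stroke at near end)
bond 1 |J2  (closing 0-jn rule on J2)
bond 0 |TF1  (through TF1, causality passes straight; one stroke at TF1)
bond 2 |J1  (only one effort-in slot at J1)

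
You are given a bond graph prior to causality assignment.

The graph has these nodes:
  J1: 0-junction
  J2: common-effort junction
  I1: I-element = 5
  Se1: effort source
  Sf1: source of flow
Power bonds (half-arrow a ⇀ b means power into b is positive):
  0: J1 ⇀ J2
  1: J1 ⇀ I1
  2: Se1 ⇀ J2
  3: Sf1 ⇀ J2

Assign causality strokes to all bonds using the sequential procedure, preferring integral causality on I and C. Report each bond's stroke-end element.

b0 |J1
b1 |I1
b2 |J2
b3 |Sf1

bond 2 stroke at J2  (source Se1 imposes e)
bond 3 stroke at Sf1  (source Sf1 imposes f)
bond 0 stroke at J1  (common-e at J2 fixed by 2)
bond 1 stroke at I1  (J1: bond 0 brought effort, rest push out)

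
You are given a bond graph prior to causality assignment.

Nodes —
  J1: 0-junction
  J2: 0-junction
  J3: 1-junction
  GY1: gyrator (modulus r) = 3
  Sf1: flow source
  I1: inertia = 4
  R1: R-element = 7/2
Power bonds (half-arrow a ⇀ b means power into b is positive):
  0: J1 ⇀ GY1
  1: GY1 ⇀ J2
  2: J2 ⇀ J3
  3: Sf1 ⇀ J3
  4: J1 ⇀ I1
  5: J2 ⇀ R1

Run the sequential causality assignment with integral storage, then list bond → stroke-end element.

bond 3 stroke at Sf1  (source Sf1 imposes f)
bond 2 stroke at J3  (1-jn J3 has f-setter on 3)
bond 4 stroke at I1  (I1 outputs flow p/I1)
bond 0 stroke at J1  (J1: last free bond brings effort in)
bond 1 stroke at J2  (GY1 both-in/both-out from 0)
bond 5 stroke at R1  (0-jn J2 has e-setter on 1)

b0 |J1
b1 |J2
b2 |J3
b3 |Sf1
b4 |I1
b5 |R1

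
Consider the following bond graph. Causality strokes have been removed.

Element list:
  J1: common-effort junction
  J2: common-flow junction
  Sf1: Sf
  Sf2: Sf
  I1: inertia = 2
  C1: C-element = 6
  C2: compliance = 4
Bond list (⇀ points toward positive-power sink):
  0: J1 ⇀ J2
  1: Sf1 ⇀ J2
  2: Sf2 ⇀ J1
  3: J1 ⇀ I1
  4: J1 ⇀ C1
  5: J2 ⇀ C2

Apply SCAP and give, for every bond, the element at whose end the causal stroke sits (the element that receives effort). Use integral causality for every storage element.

b0 stroke→J2
b1 stroke→Sf1
b2 stroke→Sf2
b3 stroke→I1
b4 stroke→J1
b5 stroke→J2

bond 1 |Sf1  (source Sf1 imposes f)
bond 2 |Sf2  (Sf2 fixes flow; stroke at Sf2)
bond 0 |J2  (1-jn J2 has f-setter on 1)
bond 5 |J2  (J2 flow already set via bond 1)
bond 3 |I1  (I1 integral (f out))
bond 4 |J1  (J1 needs exactly one e-in)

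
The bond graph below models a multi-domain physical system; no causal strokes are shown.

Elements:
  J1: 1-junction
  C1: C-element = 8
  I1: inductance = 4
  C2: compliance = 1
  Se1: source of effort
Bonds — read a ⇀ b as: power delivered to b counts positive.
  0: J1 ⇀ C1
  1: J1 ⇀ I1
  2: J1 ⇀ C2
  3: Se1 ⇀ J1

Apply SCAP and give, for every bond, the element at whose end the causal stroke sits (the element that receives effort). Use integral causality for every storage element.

#0 stroke at J1
#1 stroke at I1
#2 stroke at J1
#3 stroke at J1

bond 3 stroke at J1  (Se1: effort source, stroke at far end)
bond 0 stroke at J1  (C1 outputs effort q/C1)
bond 1 stroke at I1  (I1 integral (f out))
bond 2 stroke at J1  (common-f at J1 fixed by 1)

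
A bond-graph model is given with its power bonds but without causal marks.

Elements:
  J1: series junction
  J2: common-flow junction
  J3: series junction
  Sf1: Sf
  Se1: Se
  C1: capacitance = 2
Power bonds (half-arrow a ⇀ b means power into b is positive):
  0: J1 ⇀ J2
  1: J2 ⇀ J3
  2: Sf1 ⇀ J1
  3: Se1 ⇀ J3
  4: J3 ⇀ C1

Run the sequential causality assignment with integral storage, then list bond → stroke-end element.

β2 →Sf1  (Sf1 (Sf) sets flow on bond)
β3 →J3  (Se1 fixes effort; stroke away)
β0 →J1  (J1: bond 2 brought flow, rest push out)
β1 →J2  (1-jn J2 has f-setter on 0)
β4 →J3  (J3: bond 1 brought flow, rest push out)

b0 stroke at J1
b1 stroke at J2
b2 stroke at Sf1
b3 stroke at J3
b4 stroke at J3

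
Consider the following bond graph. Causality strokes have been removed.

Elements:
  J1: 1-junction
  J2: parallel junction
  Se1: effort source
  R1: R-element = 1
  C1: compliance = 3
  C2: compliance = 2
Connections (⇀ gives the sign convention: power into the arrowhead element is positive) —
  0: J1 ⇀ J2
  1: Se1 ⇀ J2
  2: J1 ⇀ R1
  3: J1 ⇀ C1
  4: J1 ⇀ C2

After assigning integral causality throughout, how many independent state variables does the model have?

2  (C1, C2 all integral)

β1 stroke at J2  (source Se1 imposes e)
β0 stroke at J1  (J2 effort already set via bond 1)
β3 stroke at J1  (C1 integral (e out))
β4 stroke at J1  (C2 outputs effort q/C2)
β2 stroke at R1  (only one flow-in slot at J1)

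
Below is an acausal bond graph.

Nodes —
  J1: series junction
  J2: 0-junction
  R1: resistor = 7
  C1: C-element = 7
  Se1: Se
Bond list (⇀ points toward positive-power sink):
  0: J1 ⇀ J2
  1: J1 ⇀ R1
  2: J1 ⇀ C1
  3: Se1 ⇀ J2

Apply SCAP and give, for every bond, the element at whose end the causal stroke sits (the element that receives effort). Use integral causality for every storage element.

#3 |J2  (Se1 fixes effort; stroke away)
#0 |J1  (common-e at J2 fixed by 3)
#2 |J1  (C1: C, integral causality)
#1 |R1  (J1: last free bond brings flow in)

bond 0 stroke at J1
bond 1 stroke at R1
bond 2 stroke at J1
bond 3 stroke at J2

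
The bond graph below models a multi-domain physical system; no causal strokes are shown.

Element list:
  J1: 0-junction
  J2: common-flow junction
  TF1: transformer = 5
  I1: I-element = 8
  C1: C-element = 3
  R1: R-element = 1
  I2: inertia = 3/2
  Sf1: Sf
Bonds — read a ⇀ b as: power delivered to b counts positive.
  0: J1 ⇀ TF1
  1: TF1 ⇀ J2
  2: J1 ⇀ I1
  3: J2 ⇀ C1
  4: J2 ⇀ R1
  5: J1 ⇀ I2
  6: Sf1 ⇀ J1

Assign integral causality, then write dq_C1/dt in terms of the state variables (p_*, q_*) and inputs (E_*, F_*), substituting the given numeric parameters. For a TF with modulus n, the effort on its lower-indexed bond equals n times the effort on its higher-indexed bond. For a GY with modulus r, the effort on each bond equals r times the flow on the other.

dq_C1/dt = 5*F_Sf1 - 5*p_I1/8 - 10*p_I2/3

bond 6 →Sf1  (Sf1 fixes flow; stroke at Sf1)
bond 2 →I1  (I1 outputs flow p/I1)
bond 3 →J2  (C1 integral (e out))
bond 5 →I2  (I2 outputs flow p/I2)
bond 0 →J1  (only one effort-in slot at J1)
bond 1 →TF1  (through TF1, causality passes straight; one stroke at TF1)
bond 4 →J2  (J2: bond 1 brought flow, rest push out)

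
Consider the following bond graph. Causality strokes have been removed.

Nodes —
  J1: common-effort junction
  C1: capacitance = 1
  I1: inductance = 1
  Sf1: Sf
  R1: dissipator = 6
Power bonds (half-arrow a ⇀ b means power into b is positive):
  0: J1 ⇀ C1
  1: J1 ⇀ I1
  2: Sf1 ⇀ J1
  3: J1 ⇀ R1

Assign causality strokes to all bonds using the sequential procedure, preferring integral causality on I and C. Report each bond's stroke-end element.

bond 0 →J1
bond 1 →I1
bond 2 →Sf1
bond 3 →R1

b2 |Sf1  (Sf1 (Sf) sets flow on bond)
b0 |J1  (C1 integral (e out))
b1 |I1  (0-jn J1 has e-setter on 0)
b3 |R1  (J1 effort already set via bond 0)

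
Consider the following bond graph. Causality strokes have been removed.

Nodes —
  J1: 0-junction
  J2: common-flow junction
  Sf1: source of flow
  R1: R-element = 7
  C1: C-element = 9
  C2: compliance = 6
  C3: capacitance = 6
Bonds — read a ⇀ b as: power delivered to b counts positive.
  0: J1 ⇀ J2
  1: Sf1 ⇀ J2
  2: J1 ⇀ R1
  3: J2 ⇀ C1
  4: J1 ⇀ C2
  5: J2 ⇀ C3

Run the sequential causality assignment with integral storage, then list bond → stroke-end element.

bond 0 |J2
bond 1 |Sf1
bond 2 |R1
bond 3 |J2
bond 4 |J1
bond 5 |J2

#1 →Sf1  (Sf1: flow source, stroke at near end)
#0 →J2  (J2 flow already set via bond 1)
#3 →J2  (J2 flow already set via bond 1)
#5 →J2  (J2: bond 1 brought flow, rest push out)
#4 →J1  (prefer integral on C2)
#2 →R1  (common-e at J1 fixed by 4)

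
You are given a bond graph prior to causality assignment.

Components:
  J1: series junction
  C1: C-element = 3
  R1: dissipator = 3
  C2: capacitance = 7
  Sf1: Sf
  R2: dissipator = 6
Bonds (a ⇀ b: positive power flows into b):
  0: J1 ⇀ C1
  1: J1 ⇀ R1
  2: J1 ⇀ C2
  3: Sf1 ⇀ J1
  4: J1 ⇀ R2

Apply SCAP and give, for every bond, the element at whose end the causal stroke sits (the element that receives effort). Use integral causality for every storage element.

β3 stroke at Sf1  (Sf1: flow source, stroke at near end)
β0 stroke at J1  (J1: bond 3 brought flow, rest push out)
β1 stroke at J1  (J1: bond 3 brought flow, rest push out)
β2 stroke at J1  (J1: bond 3 brought flow, rest push out)
β4 stroke at J1  (1-jn J1 has f-setter on 3)

b0 stroke at J1
b1 stroke at J1
b2 stroke at J1
b3 stroke at Sf1
b4 stroke at J1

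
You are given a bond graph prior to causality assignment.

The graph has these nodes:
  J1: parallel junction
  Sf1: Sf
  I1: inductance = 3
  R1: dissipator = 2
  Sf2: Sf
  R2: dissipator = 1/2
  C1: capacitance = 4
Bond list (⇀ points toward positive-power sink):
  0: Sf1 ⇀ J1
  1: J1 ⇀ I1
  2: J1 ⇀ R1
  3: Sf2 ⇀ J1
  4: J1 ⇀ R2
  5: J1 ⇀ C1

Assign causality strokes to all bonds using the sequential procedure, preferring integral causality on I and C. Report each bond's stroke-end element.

β0 |Sf1  (Sf1 (Sf) sets flow on bond)
β3 |Sf2  (Sf2 (Sf) sets flow on bond)
β1 |I1  (prefer integral on I1)
β5 |J1  (C1: C, integral causality)
β2 |R1  (J1 effort already set via bond 5)
β4 |R2  (common-e at J1 fixed by 5)

bond 0 →Sf1
bond 1 →I1
bond 2 →R1
bond 3 →Sf2
bond 4 →R2
bond 5 →J1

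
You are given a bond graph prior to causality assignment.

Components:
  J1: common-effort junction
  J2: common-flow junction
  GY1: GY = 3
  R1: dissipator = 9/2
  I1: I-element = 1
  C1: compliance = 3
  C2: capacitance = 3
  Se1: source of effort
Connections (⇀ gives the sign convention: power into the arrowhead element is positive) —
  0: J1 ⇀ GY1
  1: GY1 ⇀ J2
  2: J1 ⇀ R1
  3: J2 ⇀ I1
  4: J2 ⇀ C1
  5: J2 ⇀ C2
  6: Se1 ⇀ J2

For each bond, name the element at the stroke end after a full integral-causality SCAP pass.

β0 |J1
β1 |J2
β2 |R1
β3 |I1
β4 |J2
β5 |J2
β6 |J2

β6 stroke at J2  (source Se1 imposes e)
β3 stroke at I1  (I1 integral (f out))
β1 stroke at J2  (J2 flow already set via bond 3)
β4 stroke at J2  (common-f at J2 fixed by 3)
β5 stroke at J2  (J2 flow already set via bond 3)
β0 stroke at J1  (through GY1, causality inverts; strokes same side of GY1)
β2 stroke at R1  (J1: bond 0 brought effort, rest push out)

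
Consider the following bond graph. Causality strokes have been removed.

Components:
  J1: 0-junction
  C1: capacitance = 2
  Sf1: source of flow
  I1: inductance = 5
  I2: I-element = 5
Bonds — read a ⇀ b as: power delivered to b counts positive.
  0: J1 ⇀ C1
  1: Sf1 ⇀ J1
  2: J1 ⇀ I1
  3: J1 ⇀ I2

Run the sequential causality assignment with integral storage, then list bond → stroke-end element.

b1 |Sf1  (Sf1 (Sf) sets flow on bond)
b0 |J1  (C1 outputs effort q/C1)
b2 |I1  (J1: bond 0 brought effort, rest push out)
b3 |I2  (J1: bond 0 brought effort, rest push out)

#0 stroke→J1
#1 stroke→Sf1
#2 stroke→I1
#3 stroke→I2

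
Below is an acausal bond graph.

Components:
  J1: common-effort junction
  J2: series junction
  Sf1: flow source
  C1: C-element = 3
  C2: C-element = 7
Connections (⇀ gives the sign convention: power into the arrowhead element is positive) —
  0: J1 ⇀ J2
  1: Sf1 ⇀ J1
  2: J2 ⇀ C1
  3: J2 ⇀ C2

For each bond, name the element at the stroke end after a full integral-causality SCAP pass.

β0 stroke at J1
β1 stroke at Sf1
β2 stroke at J2
β3 stroke at J2

b1 stroke at Sf1  (Sf1 fixes flow; stroke at Sf1)
b0 stroke at J1  (only one effort-in slot at J1)
b2 stroke at J2  (1-jn J2 has f-setter on 0)
b3 stroke at J2  (common-f at J2 fixed by 0)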